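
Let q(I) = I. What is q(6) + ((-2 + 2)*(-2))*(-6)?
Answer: 6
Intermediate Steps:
q(6) + ((-2 + 2)*(-2))*(-6) = 6 + ((-2 + 2)*(-2))*(-6) = 6 + (0*(-2))*(-6) = 6 + 0*(-6) = 6 + 0 = 6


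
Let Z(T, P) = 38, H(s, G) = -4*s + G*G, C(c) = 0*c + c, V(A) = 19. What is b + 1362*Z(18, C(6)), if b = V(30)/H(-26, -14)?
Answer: 15526819/300 ≈ 51756.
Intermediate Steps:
C(c) = c (C(c) = 0 + c = c)
H(s, G) = G² - 4*s (H(s, G) = -4*s + G² = G² - 4*s)
b = 19/300 (b = 19/((-14)² - 4*(-26)) = 19/(196 + 104) = 19/300 ≈ 0.063333)
b + 1362*Z(18, C(6)) = 19/300 + 1362*38 = 19/300 + 51756 = 15526819/300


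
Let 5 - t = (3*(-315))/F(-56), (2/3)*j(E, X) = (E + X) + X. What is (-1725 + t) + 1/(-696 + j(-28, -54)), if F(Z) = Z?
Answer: -3126377/1800 ≈ -1736.9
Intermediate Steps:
j(E, X) = 3*X + 3*E/2 (j(E, X) = 3*((E + X) + X)/2 = 3*(E + 2*X)/2 = 3*X + 3*E/2)
t = -95/8 (t = 5 - 3*(-315)/(-56) = 5 - (-945)*(-1)/56 = 5 - 1*135/8 = 5 - 135/8 = -95/8 ≈ -11.875)
(-1725 + t) + 1/(-696 + j(-28, -54)) = (-1725 - 95/8) + 1/(-696 + (3*(-54) + (3/2)*(-28))) = -13895/8 + 1/(-696 + (-162 - 42)) = -13895/8 + 1/(-696 - 204) = -13895/8 + 1/(-900) = -13895/8 - 1/900 = -3126377/1800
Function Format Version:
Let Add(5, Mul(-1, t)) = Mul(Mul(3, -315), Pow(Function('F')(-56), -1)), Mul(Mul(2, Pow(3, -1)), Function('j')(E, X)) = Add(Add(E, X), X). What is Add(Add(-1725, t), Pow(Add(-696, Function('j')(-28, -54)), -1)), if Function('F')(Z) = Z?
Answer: Rational(-3126377, 1800) ≈ -1736.9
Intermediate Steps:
Function('j')(E, X) = Add(Mul(3, X), Mul(Rational(3, 2), E)) (Function('j')(E, X) = Mul(Rational(3, 2), Add(Add(E, X), X)) = Mul(Rational(3, 2), Add(E, Mul(2, X))) = Add(Mul(3, X), Mul(Rational(3, 2), E)))
t = Rational(-95, 8) (t = Add(5, Mul(-1, Mul(Mul(3, -315), Pow(-56, -1)))) = Add(5, Mul(-1, Mul(-945, Rational(-1, 56)))) = Add(5, Mul(-1, Rational(135, 8))) = Add(5, Rational(-135, 8)) = Rational(-95, 8) ≈ -11.875)
Add(Add(-1725, t), Pow(Add(-696, Function('j')(-28, -54)), -1)) = Add(Add(-1725, Rational(-95, 8)), Pow(Add(-696, Add(Mul(3, -54), Mul(Rational(3, 2), -28))), -1)) = Add(Rational(-13895, 8), Pow(Add(-696, Add(-162, -42)), -1)) = Add(Rational(-13895, 8), Pow(Add(-696, -204), -1)) = Add(Rational(-13895, 8), Pow(-900, -1)) = Add(Rational(-13895, 8), Rational(-1, 900)) = Rational(-3126377, 1800)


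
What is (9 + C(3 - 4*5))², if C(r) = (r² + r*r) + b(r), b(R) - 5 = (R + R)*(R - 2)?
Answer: 1532644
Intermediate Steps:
b(R) = 5 + 2*R*(-2 + R) (b(R) = 5 + (R + R)*(R - 2) = 5 + (2*R)*(-2 + R) = 5 + 2*R*(-2 + R))
C(r) = 5 - 4*r + 4*r² (C(r) = (r² + r*r) + (5 - 4*r + 2*r²) = (r² + r²) + (5 - 4*r + 2*r²) = 2*r² + (5 - 4*r + 2*r²) = 5 - 4*r + 4*r²)
(9 + C(3 - 4*5))² = (9 + (5 - 4*(3 - 4*5) + 4*(3 - 4*5)²))² = (9 + (5 - 4*(3 - 20) + 4*(3 - 20)²))² = (9 + (5 - 4*(-17) + 4*(-17)²))² = (9 + (5 + 68 + 4*289))² = (9 + (5 + 68 + 1156))² = (9 + 1229)² = 1238² = 1532644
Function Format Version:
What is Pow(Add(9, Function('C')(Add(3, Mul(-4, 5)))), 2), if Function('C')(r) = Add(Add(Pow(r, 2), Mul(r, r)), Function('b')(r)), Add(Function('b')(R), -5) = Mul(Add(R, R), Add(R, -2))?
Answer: 1532644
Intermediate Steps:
Function('b')(R) = Add(5, Mul(2, R, Add(-2, R))) (Function('b')(R) = Add(5, Mul(Add(R, R), Add(R, -2))) = Add(5, Mul(Mul(2, R), Add(-2, R))) = Add(5, Mul(2, R, Add(-2, R))))
Function('C')(r) = Add(5, Mul(-4, r), Mul(4, Pow(r, 2))) (Function('C')(r) = Add(Add(Pow(r, 2), Mul(r, r)), Add(5, Mul(-4, r), Mul(2, Pow(r, 2)))) = Add(Add(Pow(r, 2), Pow(r, 2)), Add(5, Mul(-4, r), Mul(2, Pow(r, 2)))) = Add(Mul(2, Pow(r, 2)), Add(5, Mul(-4, r), Mul(2, Pow(r, 2)))) = Add(5, Mul(-4, r), Mul(4, Pow(r, 2))))
Pow(Add(9, Function('C')(Add(3, Mul(-4, 5)))), 2) = Pow(Add(9, Add(5, Mul(-4, Add(3, Mul(-4, 5))), Mul(4, Pow(Add(3, Mul(-4, 5)), 2)))), 2) = Pow(Add(9, Add(5, Mul(-4, Add(3, -20)), Mul(4, Pow(Add(3, -20), 2)))), 2) = Pow(Add(9, Add(5, Mul(-4, -17), Mul(4, Pow(-17, 2)))), 2) = Pow(Add(9, Add(5, 68, Mul(4, 289))), 2) = Pow(Add(9, Add(5, 68, 1156)), 2) = Pow(Add(9, 1229), 2) = Pow(1238, 2) = 1532644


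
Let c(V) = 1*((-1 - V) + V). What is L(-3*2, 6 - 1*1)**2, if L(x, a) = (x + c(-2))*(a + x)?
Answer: 49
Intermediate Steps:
c(V) = -1 (c(V) = 1*(-1) = -1)
L(x, a) = (-1 + x)*(a + x) (L(x, a) = (x - 1)*(a + x) = (-1 + x)*(a + x))
L(-3*2, 6 - 1*1)**2 = ((-3*2)**2 - (6 - 1*1) - (-3)*2 + (6 - 1*1)*(-3*2))**2 = ((-6)**2 - (6 - 1) - 1*(-6) + (6 - 1)*(-6))**2 = (36 - 1*5 + 6 + 5*(-6))**2 = (36 - 5 + 6 - 30)**2 = 7**2 = 49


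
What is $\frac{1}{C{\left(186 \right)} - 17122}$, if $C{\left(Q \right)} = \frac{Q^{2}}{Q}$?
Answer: $- \frac{1}{16936} \approx -5.9046 \cdot 10^{-5}$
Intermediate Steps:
$C{\left(Q \right)} = Q$
$\frac{1}{C{\left(186 \right)} - 17122} = \frac{1}{186 - 17122} = \frac{1}{-16936} = - \frac{1}{16936}$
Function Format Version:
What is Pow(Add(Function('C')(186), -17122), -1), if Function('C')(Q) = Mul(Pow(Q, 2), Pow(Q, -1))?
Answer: Rational(-1, 16936) ≈ -5.9046e-5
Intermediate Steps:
Function('C')(Q) = Q
Pow(Add(Function('C')(186), -17122), -1) = Pow(Add(186, -17122), -1) = Pow(-16936, -1) = Rational(-1, 16936)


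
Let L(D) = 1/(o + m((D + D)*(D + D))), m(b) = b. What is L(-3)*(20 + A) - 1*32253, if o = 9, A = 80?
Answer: -290257/9 ≈ -32251.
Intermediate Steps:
L(D) = 1/(9 + 4*D**2) (L(D) = 1/(9 + (D + D)*(D + D)) = 1/(9 + (2*D)*(2*D)) = 1/(9 + 4*D**2))
L(-3)*(20 + A) - 1*32253 = (20 + 80)/(9 + 4*(-3)**2) - 1*32253 = 100/(9 + 4*9) - 32253 = 100/(9 + 36) - 32253 = 100/45 - 32253 = (1/45)*100 - 32253 = 20/9 - 32253 = -290257/9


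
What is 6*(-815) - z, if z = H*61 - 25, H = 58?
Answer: -8403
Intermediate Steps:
z = 3513 (z = 58*61 - 25 = 3538 - 25 = 3513)
6*(-815) - z = 6*(-815) - 1*3513 = -4890 - 3513 = -8403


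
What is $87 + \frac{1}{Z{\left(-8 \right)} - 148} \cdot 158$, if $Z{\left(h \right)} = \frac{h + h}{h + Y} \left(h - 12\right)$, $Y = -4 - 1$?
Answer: $\frac{96587}{1122} \approx 86.085$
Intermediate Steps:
$Y = -5$ ($Y = -4 - 1 = -5$)
$Z{\left(h \right)} = \frac{2 h \left(-12 + h\right)}{-5 + h}$ ($Z{\left(h \right)} = \frac{h + h}{h - 5} \left(h - 12\right) = \frac{2 h}{-5 + h} \left(-12 + h\right) = \frac{2 h \left(-12 + h\right)}{-5 + h}$)
$87 + \frac{1}{Z{\left(-8 \right)} - 148} \cdot 158 = 87 + \frac{1}{2 \left(-8\right) \frac{1}{-5 - 8} \left(-12 - 8\right) - 148} \cdot 158 = 87 + \frac{1}{2 \left(-8\right) \frac{1}{-13} \left(-20\right) - 148} \cdot 158 = 87 + \frac{1}{2 \left(-8\right) \left(- \frac{1}{13}\right) \left(-20\right) - 148} \cdot 158 = 87 + \frac{1}{- \frac{320}{13} - 148} \cdot 158 = 87 + \frac{1}{- \frac{2244}{13}} \cdot 158 = 87 - \frac{1027}{1122} = \frac{96587}{1122}$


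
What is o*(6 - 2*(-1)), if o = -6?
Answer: -48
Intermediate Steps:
o*(6 - 2*(-1)) = -6*(6 - 2*(-1)) = -6*(6 + 2) = -6*8 = -48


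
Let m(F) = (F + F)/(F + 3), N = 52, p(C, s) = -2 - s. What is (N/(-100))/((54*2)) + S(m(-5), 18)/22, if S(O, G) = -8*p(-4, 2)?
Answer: 43057/29700 ≈ 1.4497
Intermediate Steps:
m(F) = 2*F/(3 + F) (m(F) = (2*F)/(3 + F) = 2*F/(3 + F))
S(O, G) = 32 (S(O, G) = -8*(-2 - 1*2) = -8*(-2 - 2) = -8*(-4) = 32)
(N/(-100))/((54*2)) + S(m(-5), 18)/22 = (52/(-100))/((54*2)) + 32/22 = (52*(-1/100))/108 + 32*(1/22) = -13/25*1/108 + 16/11 = -13/2700 + 16/11 = 43057/29700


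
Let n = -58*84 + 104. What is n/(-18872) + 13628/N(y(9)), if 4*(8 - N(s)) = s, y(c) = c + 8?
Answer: 128602748/35385 ≈ 3634.4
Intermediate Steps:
y(c) = 8 + c
N(s) = 8 - s/4
n = -4768 (n = -4872 + 104 = -4768)
n/(-18872) + 13628/N(y(9)) = -4768/(-18872) + 13628/(8 - (8 + 9)/4) = -4768*(-1/18872) + 13628/(8 - ¼*17) = 596/2359 + 13628/(8 - 17/4) = 596/2359 + 13628/(15/4) = 596/2359 + 13628*(4/15) = 596/2359 + 54512/15 = 128602748/35385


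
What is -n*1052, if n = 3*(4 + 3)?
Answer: -22092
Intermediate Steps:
n = 21 (n = 3*7 = 21)
-n*1052 = -1*21*1052 = -21*1052 = -22092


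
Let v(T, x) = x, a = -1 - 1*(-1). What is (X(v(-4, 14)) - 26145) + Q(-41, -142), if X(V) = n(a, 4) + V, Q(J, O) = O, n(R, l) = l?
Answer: -26269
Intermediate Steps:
a = 0 (a = -1 + 1 = 0)
X(V) = 4 + V
(X(v(-4, 14)) - 26145) + Q(-41, -142) = ((4 + 14) - 26145) - 142 = (18 - 26145) - 142 = -26127 - 142 = -26269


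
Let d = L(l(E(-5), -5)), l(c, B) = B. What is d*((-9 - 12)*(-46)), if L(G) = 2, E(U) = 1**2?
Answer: 1932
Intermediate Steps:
E(U) = 1
d = 2
d*((-9 - 12)*(-46)) = 2*((-9 - 12)*(-46)) = 2*(-21*(-46)) = 2*966 = 1932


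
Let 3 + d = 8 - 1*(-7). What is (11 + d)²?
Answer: 529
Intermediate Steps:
d = 12 (d = -3 + (8 - 1*(-7)) = -3 + (8 + 7) = -3 + 15 = 12)
(11 + d)² = (11 + 12)² = 23² = 529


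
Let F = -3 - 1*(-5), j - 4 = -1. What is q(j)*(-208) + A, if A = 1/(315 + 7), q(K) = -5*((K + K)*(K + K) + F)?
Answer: 12725441/322 ≈ 39520.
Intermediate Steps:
j = 3 (j = 4 - 1 = 3)
F = 2 (F = -3 + 5 = 2)
q(K) = -10 - 20*K² (q(K) = -5*((K + K)*(K + K) + 2) = -5*((2*K)*(2*K) + 2) = -5*(4*K² + 2) = -5*(2 + 4*K²) = -10 - 20*K²)
A = 1/322 ≈ 0.0031056
q(j)*(-208) + A = (-10 - 20*3²)*(-208) + 1/322 = (-10 - 20*9)*(-208) + 1/322 = (-10 - 180)*(-208) + 1/322 = -190*(-208) + 1/322 = 39520 + 1/322 = 12725441/322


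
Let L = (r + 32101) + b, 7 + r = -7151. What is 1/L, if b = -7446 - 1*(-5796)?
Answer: 1/23293 ≈ 4.2931e-5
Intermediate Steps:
r = -7158 (r = -7 - 7151 = -7158)
b = -1650 (b = -7446 + 5796 = -1650)
L = 23293 (L = (-7158 + 32101) - 1650 = 24943 - 1650 = 23293)
1/L = 1/23293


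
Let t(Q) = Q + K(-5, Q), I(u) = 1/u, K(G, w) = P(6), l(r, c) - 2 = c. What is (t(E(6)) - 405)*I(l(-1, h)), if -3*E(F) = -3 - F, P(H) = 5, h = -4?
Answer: 397/2 ≈ 198.50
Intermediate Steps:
l(r, c) = 2 + c
K(G, w) = 5
I(u) = 1/u
E(F) = 1 + F/3 (E(F) = -(-3 - F)/3 = 1 + F/3)
t(Q) = 5 + Q (t(Q) = Q + 5 = 5 + Q)
(t(E(6)) - 405)*I(l(-1, h)) = ((5 + (1 + (1/3)*6)) - 405)/(2 - 4) = ((5 + (1 + 2)) - 405)/(-2) = ((5 + 3) - 405)*(-1/2) = (8 - 405)*(-1/2) = -397*(-1/2) = 397/2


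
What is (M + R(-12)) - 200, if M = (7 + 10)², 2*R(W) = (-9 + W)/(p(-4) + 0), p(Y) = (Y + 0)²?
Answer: 2827/32 ≈ 88.344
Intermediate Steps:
p(Y) = Y²
R(W) = -9/32 + W/32 (R(W) = ((-9 + W)/((-4)² + 0))/2 = ((-9 + W)/(16 + 0))/2 = ((-9 + W)/16)/2 = ((-9 + W)*(1/16))/2 = (-9/16 + W/16)/2 = -9/32 + W/32)
M = 289 (M = 17² = 289)
(M + R(-12)) - 200 = (289 + (-9/32 + (1/32)*(-12))) - 200 = (289 + (-9/32 - 3/8)) - 200 = (289 - 21/32) - 200 = 9227/32 - 200 = 2827/32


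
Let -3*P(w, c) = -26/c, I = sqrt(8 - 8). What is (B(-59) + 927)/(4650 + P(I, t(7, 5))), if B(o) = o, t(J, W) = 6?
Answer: 7812/41863 ≈ 0.18661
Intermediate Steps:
I = 0 (I = sqrt(0) = 0)
P(w, c) = 26/(3*c) (P(w, c) = -(-26)/(3*c) = 26/(3*c))
(B(-59) + 927)/(4650 + P(I, t(7, 5))) = (-59 + 927)/(4650 + (26/3)/6) = 868/(4650 + (26/3)*(1/6)) = 868/(4650 + 13/9) = 868/(41863/9) = 868*(9/41863) = 7812/41863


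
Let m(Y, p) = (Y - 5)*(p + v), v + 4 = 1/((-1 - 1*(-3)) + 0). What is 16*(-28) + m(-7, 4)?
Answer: -454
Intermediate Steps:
v = -7/2 (v = -4 + 1/((-1 - 1*(-3)) + 0) = -4 + 1/((-1 + 3) + 0) = -4 + 1/(2 + 0) = -4 + 1/2 = -7/2 ≈ -3.5000)
m(Y, p) = (-5 + Y)*(-7/2 + p) (m(Y, p) = (Y - 5)*(p - 7/2) = (-5 + Y)*(-7/2 + p))
16*(-28) + m(-7, 4) = 16*(-28) + (35/2 - 5*4 - 7/2*(-7) - 7*4) = -448 + (35/2 - 20 + 49/2 - 28) = -448 - 6 = -454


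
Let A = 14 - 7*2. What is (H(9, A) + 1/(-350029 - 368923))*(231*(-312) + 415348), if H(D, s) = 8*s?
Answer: -85819/179738 ≈ -0.47747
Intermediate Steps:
A = 0 (A = 14 - 14 = 0)
(H(9, A) + 1/(-350029 - 368923))*(231*(-312) + 415348) = (8*0 + 1/(-350029 - 368923))*(231*(-312) + 415348) = (0 + 1/(-718952))*(-72072 + 415348) = (0 - 1/718952)*343276 = -1/718952*343276 = -85819/179738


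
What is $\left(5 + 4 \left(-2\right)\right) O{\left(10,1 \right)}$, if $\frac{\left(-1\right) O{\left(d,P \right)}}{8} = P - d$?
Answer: $-216$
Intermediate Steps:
$O{\left(d,P \right)} = - 8 P + 8 d$ ($O{\left(d,P \right)} = - 8 \left(P - d\right) = - 8 P + 8 d$)
$\left(5 + 4 \left(-2\right)\right) O{\left(10,1 \right)} = \left(5 + 4 \left(-2\right)\right) \left(\left(-8\right) 1 + 8 \cdot 10\right) = \left(5 - 8\right) \left(-8 + 80\right) = \left(-3\right) 72 = -216$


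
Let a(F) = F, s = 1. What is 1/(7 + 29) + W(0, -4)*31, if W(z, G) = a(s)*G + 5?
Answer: 1117/36 ≈ 31.028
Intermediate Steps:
W(z, G) = 5 + G (W(z, G) = 1*G + 5 = G + 5 = 5 + G)
1/(7 + 29) + W(0, -4)*31 = 1/(7 + 29) + (5 - 4)*31 = 1/36 + 1*31 = 1/36 + 31 = 1117/36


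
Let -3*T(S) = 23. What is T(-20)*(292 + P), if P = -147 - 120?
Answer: -575/3 ≈ -191.67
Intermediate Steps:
T(S) = -23/3 (T(S) = -⅓*23 = -23/3)
P = -267
T(-20)*(292 + P) = -23*(292 - 267)/3 = -23/3*25 = -575/3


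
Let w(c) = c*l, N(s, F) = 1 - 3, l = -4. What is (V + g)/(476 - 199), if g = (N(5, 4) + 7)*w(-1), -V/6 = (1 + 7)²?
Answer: -364/277 ≈ -1.3141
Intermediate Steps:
N(s, F) = -2
V = -384 (V = -6*(1 + 7)² = -6*8² = -6*64 = -384)
w(c) = -4*c (w(c) = c*(-4) = -4*c)
g = 20 (g = (-2 + 7)*(-4*(-1)) = 5*4 = 20)
(V + g)/(476 - 199) = (-384 + 20)/(476 - 199) = -364/277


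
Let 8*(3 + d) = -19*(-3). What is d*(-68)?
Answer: -561/2 ≈ -280.50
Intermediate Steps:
d = 33/8 (d = -3 + (-19*(-3))/8 = -3 + (⅛)*57 = -3 + 57/8 = 33/8 ≈ 4.1250)
d*(-68) = (33/8)*(-68) = -561/2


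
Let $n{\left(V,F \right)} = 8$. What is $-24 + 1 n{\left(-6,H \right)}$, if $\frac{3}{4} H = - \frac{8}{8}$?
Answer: $-16$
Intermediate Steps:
$H = - \frac{4}{3}$ ($H = \frac{4 \left(- \frac{8}{8}\right)}{3} = \frac{4 \left(\left(-8\right) \frac{1}{8}\right)}{3} = \frac{4}{3} \left(-1\right) = - \frac{4}{3} \approx -1.3333$)
$-24 + 1 n{\left(-6,H \right)} = -24 + 1 \cdot 8 = -24 + 8 = -16$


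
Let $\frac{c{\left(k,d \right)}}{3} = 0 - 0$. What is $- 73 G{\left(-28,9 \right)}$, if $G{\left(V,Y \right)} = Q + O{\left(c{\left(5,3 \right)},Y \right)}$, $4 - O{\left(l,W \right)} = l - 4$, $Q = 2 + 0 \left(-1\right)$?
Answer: $-730$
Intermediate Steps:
$c{\left(k,d \right)} = 0$ ($c{\left(k,d \right)} = 3 \left(0 - 0\right) = 3 \left(0 + 0\right) = 3 \cdot 0 = 0$)
$Q = 2$ ($Q = 2 + 0 = 2$)
$O{\left(l,W \right)} = 8 - l$ ($O{\left(l,W \right)} = 4 - \left(l - 4\right) = 4 - \left(-4 + l\right) = 8 - l$)
$G{\left(V,Y \right)} = 10$ ($G{\left(V,Y \right)} = 2 + \left(8 - 0\right) = 2 + \left(8 + 0\right) = 2 + 8 = 10$)
$- 73 G{\left(-28,9 \right)} = \left(-73\right) 10 = -730$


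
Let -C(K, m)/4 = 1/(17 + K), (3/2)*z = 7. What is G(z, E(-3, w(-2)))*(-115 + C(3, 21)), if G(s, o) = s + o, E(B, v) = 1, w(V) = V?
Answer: -3264/5 ≈ -652.80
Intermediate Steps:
z = 14/3 (z = (⅔)*7 = 14/3 ≈ 4.6667)
G(s, o) = o + s
C(K, m) = -4/(17 + K)
G(z, E(-3, w(-2)))*(-115 + C(3, 21)) = (1 + 14/3)*(-115 - 4/(17 + 3)) = 17*(-115 - 4/20)/3 = 17*(-115 - 4*1/20)/3 = 17*(-115 - ⅕)/3 = (17/3)*(-576/5) = -3264/5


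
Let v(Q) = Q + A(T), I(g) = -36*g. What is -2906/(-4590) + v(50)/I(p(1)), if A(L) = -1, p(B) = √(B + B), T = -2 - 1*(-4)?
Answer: 1453/2295 - 49*√2/72 ≈ -0.32934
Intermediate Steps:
T = 2 (T = -2 + 4 = 2)
p(B) = √2*√B (p(B) = √(2*B) = √2*√B)
v(Q) = -1 + Q (v(Q) = Q - 1 = -1 + Q)
-2906/(-4590) + v(50)/I(p(1)) = -2906/(-4590) + (-1 + 50)/((-36*√2*√1)) = -2906*(-1/4590) + 49/((-36*√2)) = 1453/2295 + 49/((-36*√2)) = 1453/2295 + 49*(-√2/72) = 1453/2295 - 49*√2/72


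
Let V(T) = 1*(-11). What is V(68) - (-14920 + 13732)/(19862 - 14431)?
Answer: -58553/5431 ≈ -10.781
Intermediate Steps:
V(T) = -11
V(68) - (-14920 + 13732)/(19862 - 14431) = -11 - (-14920 + 13732)/(19862 - 14431) = -11 - (-1188)/5431 = -11 - 1*(-1188/5431) = -11 + 1188/5431 = -58553/5431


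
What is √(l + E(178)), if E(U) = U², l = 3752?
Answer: 2*√8859 ≈ 188.24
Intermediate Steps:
√(l + E(178)) = √(3752 + 178²) = √(3752 + 31684) = √35436 = 2*√8859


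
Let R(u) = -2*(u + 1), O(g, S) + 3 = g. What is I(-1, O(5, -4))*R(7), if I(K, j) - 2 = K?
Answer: -16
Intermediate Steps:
O(g, S) = -3 + g
I(K, j) = 2 + K
R(u) = -2 - 2*u (R(u) = -2*(1 + u) = -2 - 2*u)
I(-1, O(5, -4))*R(7) = (2 - 1)*(-2 - 2*7) = 1*(-2 - 14) = 1*(-16) = -16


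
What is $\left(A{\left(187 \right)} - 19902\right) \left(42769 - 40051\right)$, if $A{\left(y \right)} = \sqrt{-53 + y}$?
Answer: $-54093636 + 2718 \sqrt{134} \approx -5.4062 \cdot 10^{7}$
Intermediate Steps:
$\left(A{\left(187 \right)} - 19902\right) \left(42769 - 40051\right) = \left(\sqrt{-53 + 187} - 19902\right) \left(42769 - 40051\right) = \left(\sqrt{134} - 19902\right) 2718 = \left(-19902 + \sqrt{134}\right) 2718 = -54093636 + 2718 \sqrt{134}$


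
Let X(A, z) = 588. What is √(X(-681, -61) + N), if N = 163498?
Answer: √164086 ≈ 405.08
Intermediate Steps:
√(X(-681, -61) + N) = √(588 + 163498) = √164086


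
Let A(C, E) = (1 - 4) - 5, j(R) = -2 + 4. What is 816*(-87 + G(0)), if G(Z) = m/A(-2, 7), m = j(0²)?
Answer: -71196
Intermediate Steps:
j(R) = 2
m = 2
A(C, E) = -8 (A(C, E) = -3 - 5 = -8)
G(Z) = -¼ (G(Z) = 2/(-8) = 2*(-⅛) = -¼)
816*(-87 + G(0)) = 816*(-87 - ¼) = 816*(-349/4) = -71196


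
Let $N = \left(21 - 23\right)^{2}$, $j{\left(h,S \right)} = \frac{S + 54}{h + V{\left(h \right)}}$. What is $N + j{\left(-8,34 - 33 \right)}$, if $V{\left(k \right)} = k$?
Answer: $\frac{9}{16} \approx 0.5625$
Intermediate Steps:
$j{\left(h,S \right)} = \frac{54 + S}{2 h}$ ($j{\left(h,S \right)} = \frac{S + 54}{h + h} = \frac{54 + S}{2 h}$)
$N = 4$ ($N = \left(-2\right)^{2} = 4$)
$N + j{\left(-8,34 - 33 \right)} = 4 + \frac{54 + \left(34 - 33\right)}{2 \left(-8\right)} = 4 + \frac{1}{2} \left(- \frac{1}{8}\right) \left(54 + 1\right) = 4 + \frac{1}{2} \left(- \frac{1}{8}\right) 55 = 4 - \frac{55}{16} = \frac{9}{16}$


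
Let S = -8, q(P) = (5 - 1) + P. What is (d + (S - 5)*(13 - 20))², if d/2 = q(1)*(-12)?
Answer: 841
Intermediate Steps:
q(P) = 4 + P
d = -120 (d = 2*((4 + 1)*(-12)) = 2*(5*(-12)) = 2*(-60) = -120)
(d + (S - 5)*(13 - 20))² = (-120 + (-8 - 5)*(13 - 20))² = (-120 - 13*(-7))² = (-120 + 91)² = (-29)² = 841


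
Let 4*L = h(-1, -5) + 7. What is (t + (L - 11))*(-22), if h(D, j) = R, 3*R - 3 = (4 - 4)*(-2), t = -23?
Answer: 704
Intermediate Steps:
R = 1 (R = 1 + ((4 - 4)*(-2))/3 = 1 + (0*(-2))/3 = 1 + (⅓)*0 = 1 + 0 = 1)
h(D, j) = 1
L = 2 (L = (1 + 7)/4 = (¼)*8 = 2)
(t + (L - 11))*(-22) = (-23 + (2 - 11))*(-22) = (-23 - 9)*(-22) = -32*(-22) = 704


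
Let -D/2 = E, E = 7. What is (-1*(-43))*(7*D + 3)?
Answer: -4085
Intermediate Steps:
D = -14 (D = -2*7 = -14)
(-1*(-43))*(7*D + 3) = (-1*(-43))*(7*(-14) + 3) = 43*(-98 + 3) = 43*(-95) = -4085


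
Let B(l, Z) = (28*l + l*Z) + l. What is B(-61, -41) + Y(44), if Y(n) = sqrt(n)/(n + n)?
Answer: 732 + sqrt(11)/44 ≈ 732.08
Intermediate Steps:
B(l, Z) = 29*l + Z*l (B(l, Z) = (28*l + Z*l) + l = 29*l + Z*l)
Y(n) = 1/(2*sqrt(n)) (Y(n) = sqrt(n)/((2*n)) = (1/(2*n))*sqrt(n) = 1/(2*sqrt(n)))
B(-61, -41) + Y(44) = -61*(29 - 41) + 1/(2*sqrt(44)) = -61*(-12) + (sqrt(11)/22)/2 = 732 + sqrt(11)/44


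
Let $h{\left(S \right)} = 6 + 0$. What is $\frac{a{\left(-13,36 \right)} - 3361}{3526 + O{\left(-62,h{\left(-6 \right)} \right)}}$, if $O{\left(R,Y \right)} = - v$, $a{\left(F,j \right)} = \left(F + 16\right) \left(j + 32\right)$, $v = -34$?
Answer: $- \frac{3157}{3560} \approx -0.8868$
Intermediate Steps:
$h{\left(S \right)} = 6$
$a{\left(F,j \right)} = \left(16 + F\right) \left(32 + j\right)$
$O{\left(R,Y \right)} = 34$ ($O{\left(R,Y \right)} = \left(-1\right) \left(-34\right) = 34$)
$\frac{a{\left(-13,36 \right)} - 3361}{3526 + O{\left(-62,h{\left(-6 \right)} \right)}} = \frac{\left(512 + 16 \cdot 36 + 32 \left(-13\right) - 468\right) - 3361}{3526 + 34} = \frac{\left(512 + 576 - 416 - 468\right) - 3361}{3560} = \left(204 - 3361\right) \frac{1}{3560} = \left(-3157\right) \frac{1}{3560} = - \frac{3157}{3560}$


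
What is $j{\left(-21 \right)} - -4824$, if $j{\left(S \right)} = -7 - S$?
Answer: $4838$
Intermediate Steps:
$j{\left(-21 \right)} - -4824 = \left(-7 - -21\right) - -4824 = \left(-7 + 21\right) + 4824 = 14 + 4824 = 4838$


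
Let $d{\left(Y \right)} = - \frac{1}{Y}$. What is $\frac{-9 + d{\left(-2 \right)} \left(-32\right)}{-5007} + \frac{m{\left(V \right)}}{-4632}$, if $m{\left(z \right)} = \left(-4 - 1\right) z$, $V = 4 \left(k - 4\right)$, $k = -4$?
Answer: $- \frac{28555}{966351} \approx -0.029549$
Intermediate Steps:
$V = -32$ ($V = 4 \left(-4 - 4\right) = 4 \left(-8\right) = -32$)
$m{\left(z \right)} = - 5 z$
$\frac{-9 + d{\left(-2 \right)} \left(-32\right)}{-5007} + \frac{m{\left(V \right)}}{-4632} = \frac{-9 + - \frac{1}{-2} \left(-32\right)}{-5007} + \frac{\left(-5\right) \left(-32\right)}{-4632} = \left(-9 + \left(-1\right) \left(- \frac{1}{2}\right) \left(-32\right)\right) \left(- \frac{1}{5007}\right) + 160 \left(- \frac{1}{4632}\right) = \left(-9 + \frac{1}{2} \left(-32\right)\right) \left(- \frac{1}{5007}\right) - \frac{20}{579} = \left(-9 - 16\right) \left(- \frac{1}{5007}\right) - \frac{20}{579} = \left(-25\right) \left(- \frac{1}{5007}\right) - \frac{20}{579} = \frac{25}{5007} - \frac{20}{579} = - \frac{28555}{966351}$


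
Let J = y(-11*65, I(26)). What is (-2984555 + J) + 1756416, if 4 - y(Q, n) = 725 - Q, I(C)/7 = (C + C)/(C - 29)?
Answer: -1229575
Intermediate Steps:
I(C) = 14*C/(-29 + C) (I(C) = 7*((C + C)/(C - 29)) = 7*((2*C)/(-29 + C)) = 7*(2*C/(-29 + C)) = 14*C/(-29 + C))
y(Q, n) = -721 + Q (y(Q, n) = 4 - (725 - Q) = 4 + (-725 + Q) = -721 + Q)
J = -1436 (J = -721 - 11*65 = -721 - 715 = -1436)
(-2984555 + J) + 1756416 = (-2984555 - 1436) + 1756416 = -2985991 + 1756416 = -1229575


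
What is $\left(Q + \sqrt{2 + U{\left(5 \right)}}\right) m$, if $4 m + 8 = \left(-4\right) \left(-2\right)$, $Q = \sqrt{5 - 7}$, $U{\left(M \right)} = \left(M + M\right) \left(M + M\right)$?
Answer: $0$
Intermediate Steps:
$U{\left(M \right)} = 4 M^{2}$ ($U{\left(M \right)} = 2 M 2 M = 4 M^{2}$)
$Q = i \sqrt{2}$ ($Q = \sqrt{-2} = i \sqrt{2} \approx 1.4142 i$)
$m = 0$ ($m = -2 + \frac{\left(-4\right) \left(-2\right)}{4} = -2 + \frac{1}{4} \cdot 8 = -2 + 2 = 0$)
$\left(Q + \sqrt{2 + U{\left(5 \right)}}\right) m = \left(i \sqrt{2} + \sqrt{2 + 4 \cdot 5^{2}}\right) 0 = \left(i \sqrt{2} + \sqrt{2 + 4 \cdot 25}\right) 0 = \left(i \sqrt{2} + \sqrt{2 + 100}\right) 0 = \left(i \sqrt{2} + \sqrt{102}\right) 0 = \left(\sqrt{102} + i \sqrt{2}\right) 0 = 0$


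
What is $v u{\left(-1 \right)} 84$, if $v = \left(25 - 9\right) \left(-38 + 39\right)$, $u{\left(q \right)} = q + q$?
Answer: $-2688$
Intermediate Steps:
$u{\left(q \right)} = 2 q$
$v = 16$ ($v = 16 \cdot 1 = 16$)
$v u{\left(-1 \right)} 84 = 16 \cdot 2 \left(-1\right) 84 = 16 \left(-2\right) 84 = \left(-32\right) 84 = -2688$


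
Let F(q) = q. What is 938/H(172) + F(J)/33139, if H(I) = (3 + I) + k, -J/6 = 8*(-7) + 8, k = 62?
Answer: 31152638/7853943 ≈ 3.9665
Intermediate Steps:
J = 288 (J = -6*(8*(-7) + 8) = -6*(-56 + 8) = -6*(-48) = 288)
H(I) = 65 + I (H(I) = (3 + I) + 62 = 65 + I)
938/H(172) + F(J)/33139 = 938/(65 + 172) + 288/33139 = 938/237 + 288*(1/33139) = 938*(1/237) + 288/33139 = 938/237 + 288/33139 = 31152638/7853943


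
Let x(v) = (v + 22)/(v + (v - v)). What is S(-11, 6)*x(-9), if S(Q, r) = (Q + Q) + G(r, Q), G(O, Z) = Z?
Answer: 143/3 ≈ 47.667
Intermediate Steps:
x(v) = (22 + v)/v (x(v) = (22 + v)/(v + 0) = (22 + v)/v)
S(Q, r) = 3*Q (S(Q, r) = (Q + Q) + Q = 2*Q + Q = 3*Q)
S(-11, 6)*x(-9) = (3*(-11))*((22 - 9)/(-9)) = -(-11)*13/3 = -33*(-13/9) = 143/3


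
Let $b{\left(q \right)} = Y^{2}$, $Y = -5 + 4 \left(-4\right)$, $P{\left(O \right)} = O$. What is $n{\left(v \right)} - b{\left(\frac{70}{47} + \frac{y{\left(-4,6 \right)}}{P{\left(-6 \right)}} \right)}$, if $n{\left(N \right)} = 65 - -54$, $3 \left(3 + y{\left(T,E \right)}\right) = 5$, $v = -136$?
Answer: $-322$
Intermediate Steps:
$y{\left(T,E \right)} = - \frac{4}{3}$ ($y{\left(T,E \right)} = -3 + \frac{1}{3} \cdot 5 = -3 + \frac{5}{3} = - \frac{4}{3}$)
$n{\left(N \right)} = 119$ ($n{\left(N \right)} = 65 + 54 = 119$)
$Y = -21$ ($Y = -5 - 16 = -21$)
$b{\left(q \right)} = 441$ ($b{\left(q \right)} = \left(-21\right)^{2} = 441$)
$n{\left(v \right)} - b{\left(\frac{70}{47} + \frac{y{\left(-4,6 \right)}}{P{\left(-6 \right)}} \right)} = 119 - 441 = -322$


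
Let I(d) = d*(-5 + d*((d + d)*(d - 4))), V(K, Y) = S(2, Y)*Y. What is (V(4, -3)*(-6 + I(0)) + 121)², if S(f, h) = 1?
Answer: 19321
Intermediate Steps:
V(K, Y) = Y (V(K, Y) = 1*Y = Y)
I(d) = d*(-5 + 2*d²*(-4 + d)) (I(d) = d*(-5 + d*((2*d)*(-4 + d))) = d*(-5 + d*(2*d*(-4 + d))) = d*(-5 + 2*d²*(-4 + d)))
(V(4, -3)*(-6 + I(0)) + 121)² = (-3*(-6 + 0*(-5 - 8*0² + 2*0³)) + 121)² = (-3*(-6 + 0*(-5 - 8*0 + 2*0)) + 121)² = (-3*(-6 + 0*(-5 + 0 + 0)) + 121)² = (-3*(-6 + 0*(-5)) + 121)² = (-3*(-6 + 0) + 121)² = (-3*(-6) + 121)² = (18 + 121)² = 139² = 19321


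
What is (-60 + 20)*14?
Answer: -560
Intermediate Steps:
(-60 + 20)*14 = -40*14 = -560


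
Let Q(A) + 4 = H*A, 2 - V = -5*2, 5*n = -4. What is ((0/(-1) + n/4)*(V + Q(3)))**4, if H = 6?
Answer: 456976/625 ≈ 731.16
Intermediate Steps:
n = -4/5 (n = (1/5)*(-4) = -4/5 ≈ -0.80000)
V = 12 (V = 2 - (-1)*5*2 = 2 - (-1)*10 = 2 - 1*(-10) = 2 + 10 = 12)
Q(A) = -4 + 6*A
((0/(-1) + n/4)*(V + Q(3)))**4 = ((0/(-1) - 4/5/4)*(12 + (-4 + 6*3)))**4 = ((0*(-1) - 4/5*1/4)*(12 + (-4 + 18)))**4 = ((0 - 1/5)*(12 + 14))**4 = (-1/5*26)**4 = (-26/5)**4 = 456976/625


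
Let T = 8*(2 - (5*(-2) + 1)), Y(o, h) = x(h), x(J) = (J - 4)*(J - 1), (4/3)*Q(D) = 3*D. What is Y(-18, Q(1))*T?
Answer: -385/2 ≈ -192.50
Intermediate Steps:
Q(D) = 9*D/4 (Q(D) = 3*(3*D)/4 = 9*D/4)
x(J) = (-1 + J)*(-4 + J) (x(J) = (-4 + J)*(-1 + J) = (-1 + J)*(-4 + J))
Y(o, h) = 4 + h² - 5*h
T = 88 (T = 8*(2 - (-10 + 1)) = 8*(2 - 1*(-9)) = 8*(2 + 9) = 8*11 = 88)
Y(-18, Q(1))*T = (4 + ((9/4)*1)² - 45/4)*88 = (4 + (9/4)² - 5*9/4)*88 = (4 + 81/16 - 45/4)*88 = -35/16*88 = -385/2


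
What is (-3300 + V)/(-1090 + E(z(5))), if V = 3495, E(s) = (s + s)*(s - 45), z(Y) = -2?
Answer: -195/902 ≈ -0.21619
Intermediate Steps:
E(s) = 2*s*(-45 + s) (E(s) = (2*s)*(-45 + s) = 2*s*(-45 + s))
(-3300 + V)/(-1090 + E(z(5))) = (-3300 + 3495)/(-1090 + 2*(-2)*(-45 - 2)) = 195/(-1090 + 2*(-2)*(-47)) = 195/(-1090 + 188) = 195/(-902) = 195*(-1/902) = -195/902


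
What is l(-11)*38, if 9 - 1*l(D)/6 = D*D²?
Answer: 305520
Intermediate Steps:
l(D) = 54 - 6*D³ (l(D) = 54 - 6*D*D² = 54 - 6*D³)
l(-11)*38 = (54 - 6*(-11)³)*38 = (54 - 6*(-1331))*38 = (54 + 7986)*38 = 8040*38 = 305520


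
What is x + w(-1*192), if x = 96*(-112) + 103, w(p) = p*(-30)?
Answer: -4889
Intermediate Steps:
w(p) = -30*p
x = -10649 (x = -10752 + 103 = -10649)
x + w(-1*192) = -10649 - (-30)*192 = -10649 - 30*(-192) = -10649 + 5760 = -4889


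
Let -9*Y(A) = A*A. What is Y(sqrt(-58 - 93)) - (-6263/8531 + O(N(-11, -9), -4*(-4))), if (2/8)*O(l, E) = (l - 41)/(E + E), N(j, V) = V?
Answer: 7297667/307116 ≈ 23.762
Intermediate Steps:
O(l, E) = 2*(-41 + l)/E (O(l, E) = 4*((l - 41)/(E + E)) = 4*((-41 + l)/((2*E))) = 4*((-41 + l)*(1/(2*E))) = 4*((-41 + l)/(2*E)) = 2*(-41 + l)/E)
Y(A) = -A**2/9 (Y(A) = -A*A/9 = -A**2/9)
Y(sqrt(-58 - 93)) - (-6263/8531 + O(N(-11, -9), -4*(-4))) = -(sqrt(-58 - 93))**2/9 - (-6263/8531 + 2*(-41 - 9)/((-4*(-4)))) = -(sqrt(-151))**2/9 - (-6263*1/8531 + 2*(-50)/16) = -(I*sqrt(151))**2/9 - (-6263/8531 + 2*(1/16)*(-50)) = -1/9*(-151) - (-6263/8531 - 25/4) = 151/9 - 1*(-238327/34124) = 151/9 + 238327/34124 = 7297667/307116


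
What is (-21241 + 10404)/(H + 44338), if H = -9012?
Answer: -10837/35326 ≈ -0.30677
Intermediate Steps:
(-21241 + 10404)/(H + 44338) = (-21241 + 10404)/(-9012 + 44338) = -10837/35326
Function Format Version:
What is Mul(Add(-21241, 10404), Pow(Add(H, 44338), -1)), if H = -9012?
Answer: Rational(-10837, 35326) ≈ -0.30677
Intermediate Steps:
Mul(Add(-21241, 10404), Pow(Add(H, 44338), -1)) = Mul(Add(-21241, 10404), Pow(Add(-9012, 44338), -1)) = Mul(-10837, Pow(35326, -1)) = Mul(-10837, Rational(1, 35326)) = Rational(-10837, 35326)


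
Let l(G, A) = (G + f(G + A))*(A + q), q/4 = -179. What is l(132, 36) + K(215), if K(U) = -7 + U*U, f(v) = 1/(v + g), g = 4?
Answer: -1872476/43 ≈ -43546.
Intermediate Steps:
f(v) = 1/(4 + v) (f(v) = 1/(v + 4) = 1/(4 + v))
q = -716 (q = 4*(-179) = -716)
K(U) = -7 + U**2
l(G, A) = (-716 + A)*(G + 1/(4 + A + G)) (l(G, A) = (G + 1/(4 + (G + A)))*(A - 716) = (G + 1/(4 + (A + G)))*(-716 + A) = (G + 1/(4 + A + G))*(-716 + A) = (-716 + A)*(G + 1/(4 + A + G)))
l(132, 36) + K(215) = (-716 + 36 + 132*(-716 + 36)*(4 + 36 + 132))/(4 + 36 + 132) + (-7 + 215**2) = (-716 + 36 + 132*(-680)*172)/172 + (-7 + 46225) = (-716 + 36 - 15438720)/172 + 46218 = (1/172)*(-15439400) + 46218 = -3859850/43 + 46218 = -1872476/43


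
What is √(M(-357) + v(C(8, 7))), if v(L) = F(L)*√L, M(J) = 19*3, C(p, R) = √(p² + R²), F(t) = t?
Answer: √(57 + 113^(¾)) ≈ 9.5738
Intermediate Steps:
C(p, R) = √(R² + p²)
M(J) = 57
v(L) = L^(3/2) (v(L) = L*√L = L^(3/2))
√(M(-357) + v(C(8, 7))) = √(57 + (√(7² + 8²))^(3/2)) = √(57 + (√(49 + 64))^(3/2)) = √(57 + (√113)^(3/2)) = √(57 + 113^(¾))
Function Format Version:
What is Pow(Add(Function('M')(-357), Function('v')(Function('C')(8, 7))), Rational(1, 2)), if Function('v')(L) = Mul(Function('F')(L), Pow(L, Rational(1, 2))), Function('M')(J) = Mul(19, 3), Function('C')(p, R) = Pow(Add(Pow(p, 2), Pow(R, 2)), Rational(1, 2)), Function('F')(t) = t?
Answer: Pow(Add(57, Pow(113, Rational(3, 4))), Rational(1, 2)) ≈ 9.5738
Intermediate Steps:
Function('C')(p, R) = Pow(Add(Pow(R, 2), Pow(p, 2)), Rational(1, 2))
Function('M')(J) = 57
Function('v')(L) = Pow(L, Rational(3, 2)) (Function('v')(L) = Mul(L, Pow(L, Rational(1, 2))) = Pow(L, Rational(3, 2)))
Pow(Add(Function('M')(-357), Function('v')(Function('C')(8, 7))), Rational(1, 2)) = Pow(Add(57, Pow(Pow(Add(Pow(7, 2), Pow(8, 2)), Rational(1, 2)), Rational(3, 2))), Rational(1, 2)) = Pow(Add(57, Pow(Pow(Add(49, 64), Rational(1, 2)), Rational(3, 2))), Rational(1, 2)) = Pow(Add(57, Pow(Pow(113, Rational(1, 2)), Rational(3, 2))), Rational(1, 2)) = Pow(Add(57, Pow(113, Rational(3, 4))), Rational(1, 2))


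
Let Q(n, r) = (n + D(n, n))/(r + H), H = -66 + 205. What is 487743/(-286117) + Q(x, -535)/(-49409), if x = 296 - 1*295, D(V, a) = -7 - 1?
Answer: -9543163982071/5598154921788 ≈ -1.7047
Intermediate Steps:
D(V, a) = -8
x = 1 (x = 296 - 295 = 1)
H = 139
Q(n, r) = (-8 + n)/(139 + r) (Q(n, r) = (n - 8)/(r + 139) = (-8 + n)/(139 + r))
487743/(-286117) + Q(x, -535)/(-49409) = 487743/(-286117) + ((-8 + 1)/(139 - 535))/(-49409) = 487743*(-1/286117) + (-7/(-396))*(-1/49409) = -487743/286117 - 1/396*(-7)*(-1/49409) = -487743/286117 + (7/396)*(-1/49409) = -487743/286117 - 7/19565964 = -9543163982071/5598154921788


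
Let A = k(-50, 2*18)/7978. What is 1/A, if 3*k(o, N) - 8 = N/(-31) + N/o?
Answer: 9274425/2371 ≈ 3911.6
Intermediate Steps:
k(o, N) = 8/3 - N/93 + N/(3*o) (k(o, N) = 8/3 + (N/(-31) + N/o)/3 = 8/3 + (N*(-1/31) + N/o)/3 = 8/3 + (-N/31 + N/o)/3 = 8/3 + (-N/93 + N/(3*o)) = 8/3 - N/93 + N/(3*o))
A = 2371/9274425 (A = ((1/93)*(31*(2*18) - 1*(-50)*(-248 + 2*18))/(-50))/7978 = ((1/93)*(-1/50)*(31*36 - 1*(-50)*(-248 + 36)))*(1/7978) = ((1/93)*(-1/50)*(1116 - 1*(-50)*(-212)))*(1/7978) = ((1/93)*(-1/50)*(1116 - 10600))*(1/7978) = ((1/93)*(-1/50)*(-9484))*(1/7978) = (4742/2325)*(1/7978) = 2371/9274425 ≈ 0.00025565)
1/A = 1/(2371/9274425) = 9274425/2371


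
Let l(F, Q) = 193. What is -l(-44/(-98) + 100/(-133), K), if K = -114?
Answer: -193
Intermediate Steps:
-l(-44/(-98) + 100/(-133), K) = -1*193 = -193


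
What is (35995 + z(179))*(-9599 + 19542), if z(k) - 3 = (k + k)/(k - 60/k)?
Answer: 11447536181160/31981 ≈ 3.5795e+8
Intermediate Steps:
z(k) = 3 + 2*k/(k - 60/k) (z(k) = 3 + (k + k)/(k - 60/k) = 3 + (2*k)/(k - 60/k) = 3 + 2*k/(k - 60/k))
(35995 + z(179))*(-9599 + 19542) = (35995 + 5*(-36 + 179**2)/(-60 + 179**2))*(-9599 + 19542) = (35995 + 5*(-36 + 32041)/(-60 + 32041))*9943 = (35995 + 5*32005/31981)*9943 = (35995 + 5*(1/31981)*32005)*9943 = (35995 + 160025/31981)*9943 = (1151316120/31981)*9943 = 11447536181160/31981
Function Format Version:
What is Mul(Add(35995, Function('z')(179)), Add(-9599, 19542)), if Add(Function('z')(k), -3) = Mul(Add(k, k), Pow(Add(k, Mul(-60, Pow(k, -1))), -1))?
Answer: Rational(11447536181160, 31981) ≈ 3.5795e+8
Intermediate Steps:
Function('z')(k) = Add(3, Mul(2, k, Pow(Add(k, Mul(-60, Pow(k, -1))), -1))) (Function('z')(k) = Add(3, Mul(Add(k, k), Pow(Add(k, Mul(-60, Pow(k, -1))), -1))) = Add(3, Mul(Mul(2, k), Pow(Add(k, Mul(-60, Pow(k, -1))), -1))) = Add(3, Mul(2, k, Pow(Add(k, Mul(-60, Pow(k, -1))), -1))))
Mul(Add(35995, Function('z')(179)), Add(-9599, 19542)) = Mul(Add(35995, Mul(5, Pow(Add(-60, Pow(179, 2)), -1), Add(-36, Pow(179, 2)))), Add(-9599, 19542)) = Mul(Add(35995, Mul(5, Pow(Add(-60, 32041), -1), Add(-36, 32041))), 9943) = Mul(Add(35995, Mul(5, Pow(31981, -1), 32005)), 9943) = Mul(Add(35995, Mul(5, Rational(1, 31981), 32005)), 9943) = Mul(Add(35995, Rational(160025, 31981)), 9943) = Mul(Rational(1151316120, 31981), 9943) = Rational(11447536181160, 31981)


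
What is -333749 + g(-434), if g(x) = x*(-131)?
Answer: -276895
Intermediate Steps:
g(x) = -131*x
-333749 + g(-434) = -333749 - 131*(-434) = -333749 + 56854 = -276895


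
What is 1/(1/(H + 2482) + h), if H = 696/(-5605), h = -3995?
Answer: -13910914/55574095825 ≈ -0.00025031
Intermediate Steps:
H = -696/5605 (H = 696*(-1/5605) = -696/5605 ≈ -0.12417)
1/(1/(H + 2482) + h) = 1/(1/(-696/5605 + 2482) - 3995) = 1/(1/(13910914/5605) - 3995) = 1/(5605/13910914 - 3995) = 1/(-55574095825/13910914) = -13910914/55574095825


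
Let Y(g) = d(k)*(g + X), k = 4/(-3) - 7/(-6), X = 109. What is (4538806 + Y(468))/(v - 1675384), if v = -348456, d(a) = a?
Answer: -27232259/12143040 ≈ -2.2426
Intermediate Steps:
k = -⅙ (k = 4*(-⅓) - 7*(-⅙) = -4/3 + 7/6 = -⅙ ≈ -0.16667)
Y(g) = -109/6 - g/6 (Y(g) = -(g + 109)/6 = -(109 + g)/6 = -109/6 - g/6)
(4538806 + Y(468))/(v - 1675384) = (4538806 + (-109/6 - ⅙*468))/(-348456 - 1675384) = (4538806 + (-109/6 - 78))/(-2023840) = (4538806 - 577/6)*(-1/2023840) = (27232259/6)*(-1/2023840) = -27232259/12143040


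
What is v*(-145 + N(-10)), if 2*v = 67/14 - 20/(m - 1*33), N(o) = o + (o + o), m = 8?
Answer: -1955/4 ≈ -488.75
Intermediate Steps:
N(o) = 3*o (N(o) = o + 2*o = 3*o)
v = 391/140 (v = (67/14 - 20/(8 - 1*33))/2 = (67*(1/14) - 20/(8 - 33))/2 = (67/14 - 20/(-25))/2 = (67/14 - 20*(-1/25))/2 = (67/14 + ⅘)/2 = (½)*(391/70) = 391/140 ≈ 2.7929)
v*(-145 + N(-10)) = 391*(-145 + 3*(-10))/140 = 391*(-145 - 30)/140 = (391/140)*(-175) = -1955/4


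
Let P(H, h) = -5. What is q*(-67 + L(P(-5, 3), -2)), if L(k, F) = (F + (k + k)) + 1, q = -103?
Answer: 8034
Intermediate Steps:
L(k, F) = 1 + F + 2*k (L(k, F) = (F + 2*k) + 1 = 1 + F + 2*k)
q*(-67 + L(P(-5, 3), -2)) = -103*(-67 + (1 - 2 + 2*(-5))) = -103*(-67 + (1 - 2 - 10)) = -103*(-67 - 11) = -103*(-78) = 8034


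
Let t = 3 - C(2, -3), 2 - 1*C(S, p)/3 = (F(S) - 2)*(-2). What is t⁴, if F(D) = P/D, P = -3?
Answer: 104976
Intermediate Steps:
F(D) = -3/D
C(S, p) = -6 - 18/S (C(S, p) = 6 - 3*(-3/S - 2)*(-2) = 6 - 3*(-2 - 3/S)*(-2) = 6 - 3*(4 + 6/S) = 6 + (-12 - 18/S) = -6 - 18/S)
t = 18 (t = 3 - (-6 - 18/2) = 3 - (-6 - 18*½) = 3 - (-6 - 9) = 3 - 1*(-15) = 3 + 15 = 18)
t⁴ = 18⁴ = 104976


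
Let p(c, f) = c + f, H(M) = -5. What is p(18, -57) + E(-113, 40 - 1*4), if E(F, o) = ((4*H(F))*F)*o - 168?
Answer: 81153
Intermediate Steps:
E(F, o) = -168 - 20*F*o (E(F, o) = ((4*(-5))*F)*o - 168 = (-20*F)*o - 168 = -20*F*o - 168 = -168 - 20*F*o)
p(18, -57) + E(-113, 40 - 1*4) = (18 - 57) + (-168 - 20*(-113)*(40 - 1*4)) = -39 + (-168 - 20*(-113)*(40 - 4)) = -39 + (-168 - 20*(-113)*36) = -39 + (-168 + 81360) = -39 + 81192 = 81153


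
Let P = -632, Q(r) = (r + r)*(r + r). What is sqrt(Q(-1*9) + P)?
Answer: 2*I*sqrt(77) ≈ 17.55*I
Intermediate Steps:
Q(r) = 4*r**2 (Q(r) = (2*r)*(2*r) = 4*r**2)
sqrt(Q(-1*9) + P) = sqrt(4*(-1*9)**2 - 632) = sqrt(4*(-9)**2 - 632) = sqrt(4*81 - 632) = sqrt(324 - 632) = sqrt(-308) = 2*I*sqrt(77)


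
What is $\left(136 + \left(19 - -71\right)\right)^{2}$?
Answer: $51076$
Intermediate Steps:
$\left(136 + \left(19 - -71\right)\right)^{2} = \left(136 + \left(19 + 71\right)\right)^{2} = \left(136 + 90\right)^{2} = 226^{2} = 51076$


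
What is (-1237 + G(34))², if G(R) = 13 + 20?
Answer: 1449616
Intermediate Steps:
G(R) = 33
(-1237 + G(34))² = (-1237 + 33)² = (-1204)² = 1449616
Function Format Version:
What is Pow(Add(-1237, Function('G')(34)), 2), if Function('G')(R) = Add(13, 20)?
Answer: 1449616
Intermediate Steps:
Function('G')(R) = 33
Pow(Add(-1237, Function('G')(34)), 2) = Pow(Add(-1237, 33), 2) = Pow(-1204, 2) = 1449616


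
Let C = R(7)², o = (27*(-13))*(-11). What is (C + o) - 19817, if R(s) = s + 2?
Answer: -15875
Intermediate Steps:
R(s) = 2 + s
o = 3861 (o = -351*(-11) = 3861)
C = 81 (C = (2 + 7)² = 9² = 81)
(C + o) - 19817 = (81 + 3861) - 19817 = 3942 - 19817 = -15875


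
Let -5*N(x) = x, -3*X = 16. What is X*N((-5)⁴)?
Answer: 2000/3 ≈ 666.67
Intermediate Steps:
X = -16/3 (X = -⅓*16 = -16/3 ≈ -5.3333)
N(x) = -x/5
X*N((-5)⁴) = -(-16)*(-5)⁴/15 = -(-16)*625/15 = -16/3*(-125) = 2000/3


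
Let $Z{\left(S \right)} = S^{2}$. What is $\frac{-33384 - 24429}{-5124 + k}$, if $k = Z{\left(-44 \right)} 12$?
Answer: $- \frac{19271}{6036} \approx -3.1927$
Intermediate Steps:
$k = 23232$ ($k = \left(-44\right)^{2} \cdot 12 = 1936 \cdot 12 = 23232$)
$\frac{-33384 - 24429}{-5124 + k} = \frac{-33384 - 24429}{-5124 + 23232} = - \frac{57813}{18108} = \left(-57813\right) \frac{1}{18108} = - \frac{19271}{6036}$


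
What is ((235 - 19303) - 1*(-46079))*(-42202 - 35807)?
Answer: -2107101099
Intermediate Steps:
((235 - 19303) - 1*(-46079))*(-42202 - 35807) = (-19068 + 46079)*(-78009) = 27011*(-78009) = -2107101099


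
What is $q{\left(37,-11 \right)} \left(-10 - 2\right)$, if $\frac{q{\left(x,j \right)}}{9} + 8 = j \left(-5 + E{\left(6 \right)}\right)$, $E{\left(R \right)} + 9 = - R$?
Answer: $-22896$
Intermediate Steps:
$E{\left(R \right)} = -9 - R$
$q{\left(x,j \right)} = -72 - 180 j$ ($q{\left(x,j \right)} = -72 + 9 j \left(-5 - 15\right) = -72 + 9 j \left(-20\right) = -72 + 9 \left(- 20 j\right) = -72 - 180 j$)
$q{\left(37,-11 \right)} \left(-10 - 2\right) = \left(-72 - -1980\right) \left(-10 - 2\right) = \left(-72 + 1980\right) \left(-12\right) = 1908 \left(-12\right) = -22896$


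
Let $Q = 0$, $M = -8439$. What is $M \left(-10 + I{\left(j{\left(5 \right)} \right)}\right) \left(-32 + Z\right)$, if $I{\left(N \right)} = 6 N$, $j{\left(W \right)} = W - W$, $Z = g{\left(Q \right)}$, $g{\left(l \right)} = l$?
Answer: $-2700480$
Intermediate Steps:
$Z = 0$
$j{\left(W \right)} = 0$
$M \left(-10 + I{\left(j{\left(5 \right)} \right)}\right) \left(-32 + Z\right) = - 8439 \left(-10 + 6 \cdot 0\right) \left(-32 + 0\right) = - 8439 \left(-10 + 0\right) \left(-32\right) = - 8439 \left(\left(-10\right) \left(-32\right)\right) = \left(-8439\right) 320 = -2700480$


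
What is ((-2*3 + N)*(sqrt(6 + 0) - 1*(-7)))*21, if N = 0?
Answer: -882 - 126*sqrt(6) ≈ -1190.6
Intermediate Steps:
((-2*3 + N)*(sqrt(6 + 0) - 1*(-7)))*21 = ((-2*3 + 0)*(sqrt(6 + 0) - 1*(-7)))*21 = ((-6 + 0)*(sqrt(6) + 7))*21 = -6*(7 + sqrt(6))*21 = (-42 - 6*sqrt(6))*21 = -882 - 126*sqrt(6)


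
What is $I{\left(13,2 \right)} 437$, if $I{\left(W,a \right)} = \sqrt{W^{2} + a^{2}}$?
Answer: $437 \sqrt{173} \approx 5747.8$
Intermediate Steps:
$I{\left(13,2 \right)} 437 = \sqrt{13^{2} + 2^{2}} \cdot 437 = \sqrt{169 + 4} \cdot 437 = \sqrt{173} \cdot 437 = 437 \sqrt{173}$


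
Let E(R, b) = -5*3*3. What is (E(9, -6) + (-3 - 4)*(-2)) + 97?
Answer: 66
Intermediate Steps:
E(R, b) = -45 (E(R, b) = -15*3 = -45)
(E(9, -6) + (-3 - 4)*(-2)) + 97 = (-45 + (-3 - 4)*(-2)) + 97 = (-45 - 7*(-2)) + 97 = (-45 + 14) + 97 = -31 + 97 = 66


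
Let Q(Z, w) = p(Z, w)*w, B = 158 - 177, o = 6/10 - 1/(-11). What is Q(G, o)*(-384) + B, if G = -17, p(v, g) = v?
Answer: 247019/55 ≈ 4491.3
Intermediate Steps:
o = 38/55 (o = 6*(⅒) - 1*(-1/11) = ⅗ + 1/11 = 38/55 ≈ 0.69091)
B = -19
Q(Z, w) = Z*w
Q(G, o)*(-384) + B = -17*38/55*(-384) - 19 = -646/55*(-384) - 19 = 248064/55 - 19 = 247019/55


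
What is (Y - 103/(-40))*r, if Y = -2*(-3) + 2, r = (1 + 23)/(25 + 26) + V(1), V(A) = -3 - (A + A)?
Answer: -32571/680 ≈ -47.899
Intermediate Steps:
V(A) = -3 - 2*A
r = -77/17 (r = (1 + 23)/(25 + 26) + (-3 - 2*1) = 24/51 + (-3 - 2) = 24*(1/51) - 5 = 8/17 - 5 = -77/17 ≈ -4.5294)
Y = 8 (Y = 6 + 2 = 8)
(Y - 103/(-40))*r = (8 - 103/(-40))*(-77/17) = (8 - 103*(-1/40))*(-77/17) = (8 + 103/40)*(-77/17) = (423/40)*(-77/17) = -32571/680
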